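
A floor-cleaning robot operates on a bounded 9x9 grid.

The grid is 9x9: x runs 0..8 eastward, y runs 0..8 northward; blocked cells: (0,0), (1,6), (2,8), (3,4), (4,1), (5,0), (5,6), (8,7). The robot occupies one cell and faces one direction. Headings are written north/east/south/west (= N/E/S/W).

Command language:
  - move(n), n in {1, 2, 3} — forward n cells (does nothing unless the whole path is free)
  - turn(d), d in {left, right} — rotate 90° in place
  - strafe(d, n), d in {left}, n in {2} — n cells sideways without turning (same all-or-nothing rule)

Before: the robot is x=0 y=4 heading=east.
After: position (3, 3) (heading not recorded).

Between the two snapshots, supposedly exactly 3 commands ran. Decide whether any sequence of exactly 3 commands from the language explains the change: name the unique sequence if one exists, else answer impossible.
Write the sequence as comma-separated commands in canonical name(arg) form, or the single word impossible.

checked all 3-command options: none fits.

impossible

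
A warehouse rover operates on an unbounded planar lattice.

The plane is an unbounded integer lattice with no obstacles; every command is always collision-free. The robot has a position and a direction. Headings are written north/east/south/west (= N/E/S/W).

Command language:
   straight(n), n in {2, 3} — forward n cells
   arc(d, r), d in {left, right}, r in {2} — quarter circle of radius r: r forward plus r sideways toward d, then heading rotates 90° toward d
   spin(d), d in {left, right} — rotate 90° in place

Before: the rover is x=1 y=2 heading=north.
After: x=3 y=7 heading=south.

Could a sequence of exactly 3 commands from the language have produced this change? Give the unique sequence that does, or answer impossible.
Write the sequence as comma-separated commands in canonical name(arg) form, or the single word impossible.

straight(3), arc(right, 2), spin(right)

key: position moved to (3,7) AND the heading swung to S — translation plus rotation needed
t0: x=1 y=2 heading=north
step 1 (straight(3)): x=1 y=5 heading=north
step 2 (arc(right, 2)): x=3 y=7 heading=east
step 3 (spin(right)): x=3 y=7 heading=south
no rival 3-sequence matches.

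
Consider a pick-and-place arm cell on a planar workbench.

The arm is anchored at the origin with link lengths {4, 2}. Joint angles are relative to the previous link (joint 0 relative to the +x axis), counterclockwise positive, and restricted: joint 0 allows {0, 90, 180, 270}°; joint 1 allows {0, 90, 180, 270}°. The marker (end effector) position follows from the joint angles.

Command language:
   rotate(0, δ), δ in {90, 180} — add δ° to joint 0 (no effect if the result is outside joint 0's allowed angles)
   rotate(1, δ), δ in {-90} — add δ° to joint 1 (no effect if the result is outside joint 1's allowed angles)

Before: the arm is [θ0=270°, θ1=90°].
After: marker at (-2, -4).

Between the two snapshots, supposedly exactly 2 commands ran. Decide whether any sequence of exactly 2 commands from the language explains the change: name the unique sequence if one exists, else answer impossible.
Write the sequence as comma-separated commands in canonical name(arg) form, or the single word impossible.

begin: [θ0=270°, θ1=90°]
t=1 rotate(1, -90) ⇒ [θ0=270°, θ1=0°]
t=2 rotate(1, -90) ⇒ [θ0=270°, θ1=270°]
uniquely the one of 9 2-step routes that fits.

rotate(1, -90), rotate(1, -90)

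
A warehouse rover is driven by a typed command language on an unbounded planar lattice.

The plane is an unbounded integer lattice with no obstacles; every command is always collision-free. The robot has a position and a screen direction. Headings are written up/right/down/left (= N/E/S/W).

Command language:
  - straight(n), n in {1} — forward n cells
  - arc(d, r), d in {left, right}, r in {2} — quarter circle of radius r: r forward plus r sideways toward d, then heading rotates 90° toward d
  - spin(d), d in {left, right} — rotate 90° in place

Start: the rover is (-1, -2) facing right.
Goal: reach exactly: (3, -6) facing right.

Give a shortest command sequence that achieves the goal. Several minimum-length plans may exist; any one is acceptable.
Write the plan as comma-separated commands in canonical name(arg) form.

t0: (-1, -2) facing right
[1] after arc(right, 2): (1, -4) facing down
[2] after arc(left, 2): (3, -6) facing right
nothing shorter than 2 reaches the goal.

arc(right, 2), arc(left, 2)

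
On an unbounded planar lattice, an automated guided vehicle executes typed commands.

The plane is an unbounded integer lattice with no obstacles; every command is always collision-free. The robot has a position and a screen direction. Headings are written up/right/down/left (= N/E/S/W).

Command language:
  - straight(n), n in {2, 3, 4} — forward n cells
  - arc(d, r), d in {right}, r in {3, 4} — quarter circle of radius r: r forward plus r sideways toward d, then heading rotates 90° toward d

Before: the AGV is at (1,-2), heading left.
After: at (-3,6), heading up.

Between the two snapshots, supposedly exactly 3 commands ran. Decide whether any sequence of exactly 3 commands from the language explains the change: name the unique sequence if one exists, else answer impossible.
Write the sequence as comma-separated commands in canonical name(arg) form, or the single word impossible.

arc(right, 4), straight(2), straight(2)

key: position moved to (-3,6) AND the heading swung to N — translation plus rotation needed
t0: at (1,-2), heading left
1. arc(right, 4) → at (-3,2), heading up
2. straight(2) → at (-3,4), heading up
3. straight(2) → at (-3,6), heading up
all 125 alternatives checked — unique.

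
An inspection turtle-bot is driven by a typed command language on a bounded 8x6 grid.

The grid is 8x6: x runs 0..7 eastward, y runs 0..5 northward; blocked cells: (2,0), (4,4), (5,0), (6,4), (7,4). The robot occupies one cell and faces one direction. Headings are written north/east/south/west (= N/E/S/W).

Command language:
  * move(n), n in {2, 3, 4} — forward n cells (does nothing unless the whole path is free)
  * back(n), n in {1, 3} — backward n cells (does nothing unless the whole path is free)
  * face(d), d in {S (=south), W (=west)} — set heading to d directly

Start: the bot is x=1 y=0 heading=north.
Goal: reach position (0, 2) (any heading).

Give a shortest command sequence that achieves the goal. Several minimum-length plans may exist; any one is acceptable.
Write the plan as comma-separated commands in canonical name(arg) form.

move(2), face(W), back(3), move(4)

begin: x=1 y=0 heading=north
step 1 (move(2)): x=1 y=2 heading=north
step 2 (face(W)): x=1 y=2 heading=west
step 3 (back(3)): x=4 y=2 heading=west
step 4 (move(4)): x=0 y=2 heading=west
nothing shorter than 4 reaches the goal.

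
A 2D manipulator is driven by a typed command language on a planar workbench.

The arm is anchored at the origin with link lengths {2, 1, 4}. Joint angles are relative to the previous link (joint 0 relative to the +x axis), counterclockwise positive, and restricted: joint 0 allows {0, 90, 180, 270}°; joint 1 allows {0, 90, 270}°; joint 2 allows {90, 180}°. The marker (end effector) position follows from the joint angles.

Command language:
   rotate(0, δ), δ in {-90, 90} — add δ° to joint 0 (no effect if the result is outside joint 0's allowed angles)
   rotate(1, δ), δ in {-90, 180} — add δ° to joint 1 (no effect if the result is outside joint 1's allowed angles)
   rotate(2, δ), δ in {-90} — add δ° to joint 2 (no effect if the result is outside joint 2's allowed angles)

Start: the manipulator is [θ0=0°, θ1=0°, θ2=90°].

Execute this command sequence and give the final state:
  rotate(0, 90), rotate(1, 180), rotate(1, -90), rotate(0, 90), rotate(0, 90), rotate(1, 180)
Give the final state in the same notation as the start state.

initial: [θ0=0°, θ1=0°, θ2=90°]
[1] after rotate(0, 90): [θ0=90°, θ1=0°, θ2=90°]
[2] after rotate(1, 180): [θ0=90°, θ1=0°, θ2=90°]
[3] after rotate(1, -90): [θ0=90°, θ1=270°, θ2=90°]
[4] after rotate(0, 90): [θ0=180°, θ1=270°, θ2=90°]
[5] after rotate(0, 90): [θ0=270°, θ1=270°, θ2=90°]
[6] after rotate(1, 180): [θ0=270°, θ1=90°, θ2=90°]

[θ0=270°, θ1=90°, θ2=90°]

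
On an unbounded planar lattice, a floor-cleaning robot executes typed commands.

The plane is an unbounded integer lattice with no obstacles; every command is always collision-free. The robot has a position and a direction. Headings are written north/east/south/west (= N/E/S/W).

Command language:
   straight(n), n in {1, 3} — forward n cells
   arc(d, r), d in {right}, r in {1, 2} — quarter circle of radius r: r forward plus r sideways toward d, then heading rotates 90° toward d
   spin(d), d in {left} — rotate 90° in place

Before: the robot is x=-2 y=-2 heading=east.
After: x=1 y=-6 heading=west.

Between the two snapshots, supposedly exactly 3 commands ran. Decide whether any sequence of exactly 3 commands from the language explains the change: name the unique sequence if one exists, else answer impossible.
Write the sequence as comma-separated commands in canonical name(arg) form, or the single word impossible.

straight(3), arc(right, 2), arc(right, 2)

key: running arc(right, 2) before straight(3) would end elsewhere — order is forced
initial: x=-2 y=-2 heading=east
t=1 straight(3) ⇒ x=1 y=-2 heading=east
t=2 arc(right, 2) ⇒ x=3 y=-4 heading=south
t=3 arc(right, 2) ⇒ x=1 y=-6 heading=west
no rival 3-sequence matches.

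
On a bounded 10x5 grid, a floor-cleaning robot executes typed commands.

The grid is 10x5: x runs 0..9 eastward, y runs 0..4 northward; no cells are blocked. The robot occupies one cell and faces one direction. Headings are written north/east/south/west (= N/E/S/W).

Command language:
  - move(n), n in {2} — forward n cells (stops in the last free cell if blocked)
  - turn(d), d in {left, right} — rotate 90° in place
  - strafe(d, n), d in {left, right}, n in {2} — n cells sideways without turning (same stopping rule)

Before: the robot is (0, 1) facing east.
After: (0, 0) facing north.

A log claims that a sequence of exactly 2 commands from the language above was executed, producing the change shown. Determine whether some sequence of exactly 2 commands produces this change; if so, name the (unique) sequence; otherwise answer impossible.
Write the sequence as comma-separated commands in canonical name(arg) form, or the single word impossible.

key: cell and facing (now N) both changed — the 2 commands mix motion and turning
initial: (0, 1) facing east
step 1 (strafe(right, 2)): (0, 0) facing east
step 2 (turn(left)): (0, 0) facing north
no rival 2-sequence matches.

strafe(right, 2), turn(left)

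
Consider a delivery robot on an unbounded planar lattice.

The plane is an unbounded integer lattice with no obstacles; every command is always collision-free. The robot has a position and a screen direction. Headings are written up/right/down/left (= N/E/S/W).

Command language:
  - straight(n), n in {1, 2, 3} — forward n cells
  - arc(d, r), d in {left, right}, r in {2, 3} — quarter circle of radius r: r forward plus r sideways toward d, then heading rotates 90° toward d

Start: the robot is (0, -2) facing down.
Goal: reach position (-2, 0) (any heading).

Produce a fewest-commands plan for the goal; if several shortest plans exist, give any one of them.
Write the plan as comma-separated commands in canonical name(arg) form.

arc(right, 3), arc(right, 2), arc(right, 3)

initial: (0, -2) facing down
t=1 arc(right, 3) ⇒ (-3, -5) facing left
t=2 arc(right, 2) ⇒ (-5, -3) facing up
t=3 arc(right, 3) ⇒ (-2, 0) facing right
minimal: 3 command(s), checked below 3.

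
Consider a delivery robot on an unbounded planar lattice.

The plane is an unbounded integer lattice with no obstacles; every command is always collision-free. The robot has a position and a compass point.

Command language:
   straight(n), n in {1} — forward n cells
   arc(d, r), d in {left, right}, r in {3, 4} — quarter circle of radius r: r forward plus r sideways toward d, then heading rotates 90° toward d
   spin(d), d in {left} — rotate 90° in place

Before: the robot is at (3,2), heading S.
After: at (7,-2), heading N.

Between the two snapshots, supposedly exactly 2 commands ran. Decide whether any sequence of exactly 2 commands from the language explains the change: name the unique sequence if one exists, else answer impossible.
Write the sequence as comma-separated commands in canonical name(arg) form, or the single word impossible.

arc(left, 4), spin(left)

key: order matters: swapping arc(left, 4) and spin(left) lands elsewhere
initial: at (3,2), heading S
t=1 arc(left, 4) ⇒ at (7,-2), heading E
t=2 spin(left) ⇒ at (7,-2), heading N
all 36 alternatives checked — unique.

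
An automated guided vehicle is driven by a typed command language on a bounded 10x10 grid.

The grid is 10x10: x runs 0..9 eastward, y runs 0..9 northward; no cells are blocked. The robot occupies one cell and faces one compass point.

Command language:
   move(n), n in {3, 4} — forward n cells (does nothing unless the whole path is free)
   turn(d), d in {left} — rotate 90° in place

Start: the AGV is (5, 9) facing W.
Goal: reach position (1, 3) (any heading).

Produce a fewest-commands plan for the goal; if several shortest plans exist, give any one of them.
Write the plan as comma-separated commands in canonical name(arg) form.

initial: (5, 9) facing W
1. move(4) → (1, 9) facing W
2. turn(left) → (1, 9) facing S
3. move(3) → (1, 6) facing S
4. move(3) → (1, 3) facing S
no 3-step plan works, so 4 is optimal.

move(4), turn(left), move(3), move(3)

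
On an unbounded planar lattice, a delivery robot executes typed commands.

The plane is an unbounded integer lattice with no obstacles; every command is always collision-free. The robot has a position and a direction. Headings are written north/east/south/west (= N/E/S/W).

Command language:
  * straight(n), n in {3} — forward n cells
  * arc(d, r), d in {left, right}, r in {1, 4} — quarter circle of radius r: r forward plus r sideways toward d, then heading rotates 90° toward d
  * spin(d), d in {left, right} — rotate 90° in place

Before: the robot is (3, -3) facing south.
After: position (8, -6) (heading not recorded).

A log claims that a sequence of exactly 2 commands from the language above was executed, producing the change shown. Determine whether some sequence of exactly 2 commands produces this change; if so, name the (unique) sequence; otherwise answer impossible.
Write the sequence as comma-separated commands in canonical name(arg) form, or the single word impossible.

arc(left, 4), arc(left, 1)

key: order matters: swapping arc(left, 4) and arc(left, 1) lands elsewhere
from: (3, -3) facing south
step 1 (arc(left, 4)): (7, -7) facing east
step 2 (arc(left, 1)): (8, -6) facing north
all 49 alternatives checked — unique.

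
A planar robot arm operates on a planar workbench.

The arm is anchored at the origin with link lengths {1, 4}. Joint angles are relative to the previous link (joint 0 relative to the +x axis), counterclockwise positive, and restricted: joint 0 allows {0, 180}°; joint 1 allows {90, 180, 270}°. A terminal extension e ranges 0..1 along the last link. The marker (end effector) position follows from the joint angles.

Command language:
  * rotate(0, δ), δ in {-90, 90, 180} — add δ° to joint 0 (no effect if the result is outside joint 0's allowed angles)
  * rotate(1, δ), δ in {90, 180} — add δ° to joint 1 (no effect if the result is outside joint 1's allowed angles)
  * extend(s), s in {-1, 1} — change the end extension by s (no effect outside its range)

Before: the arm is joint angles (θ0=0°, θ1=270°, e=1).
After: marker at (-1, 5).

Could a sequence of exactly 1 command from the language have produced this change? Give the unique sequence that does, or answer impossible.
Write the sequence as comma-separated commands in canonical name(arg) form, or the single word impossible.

rotate(0, 180)

begin: joint angles (θ0=0°, θ1=270°, e=1)
step 1 (rotate(0, 180)): joint angles (θ0=180°, θ1=270°, e=1)
no other 1-command option fits: unique.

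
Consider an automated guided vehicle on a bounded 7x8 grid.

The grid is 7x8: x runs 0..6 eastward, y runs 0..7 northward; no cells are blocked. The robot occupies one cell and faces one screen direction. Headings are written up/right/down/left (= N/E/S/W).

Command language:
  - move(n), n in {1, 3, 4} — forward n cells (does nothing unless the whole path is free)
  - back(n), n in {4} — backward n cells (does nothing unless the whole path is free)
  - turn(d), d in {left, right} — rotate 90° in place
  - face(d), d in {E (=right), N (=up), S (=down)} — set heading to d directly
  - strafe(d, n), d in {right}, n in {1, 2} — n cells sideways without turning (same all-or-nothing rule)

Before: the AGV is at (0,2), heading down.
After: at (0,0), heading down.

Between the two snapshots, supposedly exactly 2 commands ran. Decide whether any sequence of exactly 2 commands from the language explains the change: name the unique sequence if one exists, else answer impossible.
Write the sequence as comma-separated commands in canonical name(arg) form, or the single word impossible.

key: still facing S at the end — nothing in the sequence rotates
t0: at (0,2), heading down
step 1 (move(1)): at (0,1), heading down
step 2 (move(1)): at (0,0), heading down
no other 2-command option fits: unique.

move(1), move(1)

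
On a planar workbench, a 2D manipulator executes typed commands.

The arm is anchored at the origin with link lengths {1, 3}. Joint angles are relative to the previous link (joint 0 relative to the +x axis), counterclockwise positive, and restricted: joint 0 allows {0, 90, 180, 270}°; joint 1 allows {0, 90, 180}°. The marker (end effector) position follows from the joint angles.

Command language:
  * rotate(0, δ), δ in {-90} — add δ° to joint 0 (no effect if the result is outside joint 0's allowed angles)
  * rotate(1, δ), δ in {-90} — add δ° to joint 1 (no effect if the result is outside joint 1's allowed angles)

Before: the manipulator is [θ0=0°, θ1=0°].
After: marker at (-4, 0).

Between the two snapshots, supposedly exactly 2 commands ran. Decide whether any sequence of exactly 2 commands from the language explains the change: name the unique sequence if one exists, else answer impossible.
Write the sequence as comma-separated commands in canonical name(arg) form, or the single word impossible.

rotate(0, -90), rotate(0, -90)

start: [θ0=0°, θ1=0°]
1. rotate(0, -90) → [θ0=270°, θ1=0°]
2. rotate(0, -90) → [θ0=180°, θ1=0°]
no other 2-command option fits: unique.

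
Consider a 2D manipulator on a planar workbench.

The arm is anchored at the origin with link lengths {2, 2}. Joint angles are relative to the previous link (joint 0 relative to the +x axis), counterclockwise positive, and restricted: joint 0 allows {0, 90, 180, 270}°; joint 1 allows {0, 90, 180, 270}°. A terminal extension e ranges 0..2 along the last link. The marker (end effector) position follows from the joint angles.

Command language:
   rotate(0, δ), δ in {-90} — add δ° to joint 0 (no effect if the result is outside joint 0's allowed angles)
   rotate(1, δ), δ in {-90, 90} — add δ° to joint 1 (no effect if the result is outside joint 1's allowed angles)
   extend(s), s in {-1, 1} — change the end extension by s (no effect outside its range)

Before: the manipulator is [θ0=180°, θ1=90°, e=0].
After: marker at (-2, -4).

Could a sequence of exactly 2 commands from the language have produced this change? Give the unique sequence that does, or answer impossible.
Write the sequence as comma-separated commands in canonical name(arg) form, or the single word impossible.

t0: [θ0=180°, θ1=90°, e=0]
t=1 extend(1) ⇒ [θ0=180°, θ1=90°, e=1]
t=2 extend(1) ⇒ [θ0=180°, θ1=90°, e=2]
no rival 2-sequence matches.

extend(1), extend(1)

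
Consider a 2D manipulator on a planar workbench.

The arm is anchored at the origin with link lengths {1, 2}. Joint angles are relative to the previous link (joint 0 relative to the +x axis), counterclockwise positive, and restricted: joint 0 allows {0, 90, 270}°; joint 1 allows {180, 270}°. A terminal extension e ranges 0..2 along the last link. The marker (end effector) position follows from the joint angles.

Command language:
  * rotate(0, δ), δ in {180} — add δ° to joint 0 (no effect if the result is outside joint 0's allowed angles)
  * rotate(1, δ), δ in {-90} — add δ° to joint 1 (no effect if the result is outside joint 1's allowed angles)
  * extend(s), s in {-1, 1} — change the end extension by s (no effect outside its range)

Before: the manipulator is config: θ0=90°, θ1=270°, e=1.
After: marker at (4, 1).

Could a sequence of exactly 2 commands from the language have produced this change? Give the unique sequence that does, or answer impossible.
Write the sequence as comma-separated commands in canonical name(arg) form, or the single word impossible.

start: config: θ0=90°, θ1=270°, e=1
step 1 (extend(1)): config: θ0=90°, θ1=270°, e=2
step 2 (extend(1)): config: θ0=90°, θ1=270°, e=2
no other 2-command option fits: unique.

extend(1), extend(1)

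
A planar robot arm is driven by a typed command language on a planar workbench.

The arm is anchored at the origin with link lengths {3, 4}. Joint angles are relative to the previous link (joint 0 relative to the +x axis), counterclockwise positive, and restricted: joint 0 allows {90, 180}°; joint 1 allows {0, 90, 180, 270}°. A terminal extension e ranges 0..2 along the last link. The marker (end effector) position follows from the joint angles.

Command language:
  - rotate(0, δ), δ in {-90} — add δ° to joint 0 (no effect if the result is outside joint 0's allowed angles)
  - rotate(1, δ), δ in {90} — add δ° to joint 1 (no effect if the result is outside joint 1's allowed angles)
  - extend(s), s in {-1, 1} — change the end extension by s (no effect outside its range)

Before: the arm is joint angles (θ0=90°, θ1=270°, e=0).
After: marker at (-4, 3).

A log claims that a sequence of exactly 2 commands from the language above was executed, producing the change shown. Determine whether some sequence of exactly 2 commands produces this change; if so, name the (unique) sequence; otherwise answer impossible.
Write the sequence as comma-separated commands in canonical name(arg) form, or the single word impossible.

rotate(1, 90), rotate(1, 90)

initial: joint angles (θ0=90°, θ1=270°, e=0)
step 1 (rotate(1, 90)): joint angles (θ0=90°, θ1=0°, e=0)
step 2 (rotate(1, 90)): joint angles (θ0=90°, θ1=90°, e=0)
uniquely the one of 16 2-step routes that fits.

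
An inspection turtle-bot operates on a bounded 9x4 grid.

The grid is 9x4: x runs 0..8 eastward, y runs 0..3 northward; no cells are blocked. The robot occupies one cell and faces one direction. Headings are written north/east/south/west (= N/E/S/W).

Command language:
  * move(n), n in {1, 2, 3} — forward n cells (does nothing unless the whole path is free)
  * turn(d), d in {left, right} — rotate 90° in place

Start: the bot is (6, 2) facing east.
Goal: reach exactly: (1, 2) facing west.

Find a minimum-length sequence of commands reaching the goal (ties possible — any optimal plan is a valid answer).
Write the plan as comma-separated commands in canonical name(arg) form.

turn(right), turn(right), move(2), move(3)

begin: (6, 2) facing east
step 1 (turn(right)): (6, 2) facing south
step 2 (turn(right)): (6, 2) facing west
step 3 (move(2)): (4, 2) facing west
step 4 (move(3)): (1, 2) facing west
no 3-step plan works, so 4 is optimal.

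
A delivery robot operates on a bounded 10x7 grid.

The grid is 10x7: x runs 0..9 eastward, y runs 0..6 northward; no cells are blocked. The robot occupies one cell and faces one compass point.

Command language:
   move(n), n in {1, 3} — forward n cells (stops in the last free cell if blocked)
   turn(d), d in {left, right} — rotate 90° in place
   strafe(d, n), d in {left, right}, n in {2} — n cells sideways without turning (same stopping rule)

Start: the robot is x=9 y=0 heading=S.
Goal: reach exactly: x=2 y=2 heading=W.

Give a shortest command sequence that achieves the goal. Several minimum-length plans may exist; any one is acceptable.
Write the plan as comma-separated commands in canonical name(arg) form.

start: x=9 y=0 heading=S
[1] after turn(right): x=9 y=0 heading=W
[2] after move(1): x=8 y=0 heading=W
[3] after move(3): x=5 y=0 heading=W
[4] after move(3): x=2 y=0 heading=W
[5] after strafe(right, 2): x=2 y=2 heading=W
no 4-step plan works, so 5 is optimal.

turn(right), move(1), move(3), move(3), strafe(right, 2)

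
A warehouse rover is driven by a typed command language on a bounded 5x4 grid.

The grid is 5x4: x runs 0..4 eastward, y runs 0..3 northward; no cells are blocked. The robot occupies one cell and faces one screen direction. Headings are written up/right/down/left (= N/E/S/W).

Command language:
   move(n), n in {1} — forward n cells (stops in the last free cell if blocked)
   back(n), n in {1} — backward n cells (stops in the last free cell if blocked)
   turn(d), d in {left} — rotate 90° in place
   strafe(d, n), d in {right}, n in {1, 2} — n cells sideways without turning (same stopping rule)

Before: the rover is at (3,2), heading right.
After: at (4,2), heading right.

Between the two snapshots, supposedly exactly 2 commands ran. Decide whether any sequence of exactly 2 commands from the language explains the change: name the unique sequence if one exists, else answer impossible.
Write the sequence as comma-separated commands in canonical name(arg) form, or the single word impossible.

key: heading stays E — no command in the sequence turns
initial: at (3,2), heading right
step 1 (move(1)): at (4,2), heading right
step 2 (move(1)): at (4,2), heading right
uniquely the one of 25 2-step routes that fits.

move(1), move(1)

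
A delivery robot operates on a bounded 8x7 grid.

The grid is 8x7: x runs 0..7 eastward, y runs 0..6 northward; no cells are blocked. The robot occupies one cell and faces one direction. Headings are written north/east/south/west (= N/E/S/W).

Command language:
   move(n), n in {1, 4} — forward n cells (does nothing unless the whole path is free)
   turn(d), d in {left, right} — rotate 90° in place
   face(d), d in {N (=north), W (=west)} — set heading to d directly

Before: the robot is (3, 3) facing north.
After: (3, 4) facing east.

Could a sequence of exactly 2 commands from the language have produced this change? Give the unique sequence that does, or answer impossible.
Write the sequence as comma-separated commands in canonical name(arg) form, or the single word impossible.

key: position moved to (3,4) AND the heading swung to E — translation plus rotation needed
from: (3, 3) facing north
[1] after move(1): (3, 4) facing north
[2] after turn(right): (3, 4) facing east
all 36 alternatives checked — unique.

move(1), turn(right)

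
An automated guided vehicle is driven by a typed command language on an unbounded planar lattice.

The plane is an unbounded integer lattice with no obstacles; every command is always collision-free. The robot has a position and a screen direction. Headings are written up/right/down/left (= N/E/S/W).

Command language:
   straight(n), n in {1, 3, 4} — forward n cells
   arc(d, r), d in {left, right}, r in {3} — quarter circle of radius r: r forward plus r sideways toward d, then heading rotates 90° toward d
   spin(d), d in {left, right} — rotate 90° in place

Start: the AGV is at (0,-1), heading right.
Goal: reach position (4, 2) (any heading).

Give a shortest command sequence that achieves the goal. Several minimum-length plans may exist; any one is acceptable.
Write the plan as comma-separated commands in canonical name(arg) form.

from: at (0,-1), heading right
step 1 (straight(1)): at (1,-1), heading right
step 2 (arc(left, 3)): at (4,2), heading up
nothing shorter than 2 reaches the goal.

straight(1), arc(left, 3)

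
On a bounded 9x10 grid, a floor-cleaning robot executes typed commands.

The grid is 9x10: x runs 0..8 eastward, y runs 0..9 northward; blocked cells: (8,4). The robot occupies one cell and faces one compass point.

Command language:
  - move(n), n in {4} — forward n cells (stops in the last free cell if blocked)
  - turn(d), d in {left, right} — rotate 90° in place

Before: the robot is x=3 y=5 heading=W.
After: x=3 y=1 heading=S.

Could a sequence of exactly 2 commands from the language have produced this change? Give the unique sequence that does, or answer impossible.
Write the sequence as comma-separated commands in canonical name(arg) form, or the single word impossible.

turn(left), move(4)

key: cell and facing (now S) both changed — the 2 commands mix motion and turning
t0: x=3 y=5 heading=W
t=1 turn(left) ⇒ x=3 y=5 heading=S
t=2 move(4) ⇒ x=3 y=1 heading=S
uniquely the one of 9 2-step routes that fits.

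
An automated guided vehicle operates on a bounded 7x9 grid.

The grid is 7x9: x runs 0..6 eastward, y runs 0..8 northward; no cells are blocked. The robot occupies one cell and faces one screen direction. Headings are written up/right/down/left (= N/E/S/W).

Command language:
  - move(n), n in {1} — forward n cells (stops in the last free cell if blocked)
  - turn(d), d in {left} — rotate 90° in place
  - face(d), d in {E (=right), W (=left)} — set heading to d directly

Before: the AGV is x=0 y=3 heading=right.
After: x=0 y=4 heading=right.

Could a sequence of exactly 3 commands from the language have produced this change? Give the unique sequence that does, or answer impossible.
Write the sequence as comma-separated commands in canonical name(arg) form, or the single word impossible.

turn(left), move(1), face(E)

key: still facing E at the end — net rotation zero over 3 steps
begin: x=0 y=3 heading=right
t=1 turn(left) ⇒ x=0 y=3 heading=up
t=2 move(1) ⇒ x=0 y=4 heading=up
t=3 face(E) ⇒ x=0 y=4 heading=right
all 64 alternatives checked — unique.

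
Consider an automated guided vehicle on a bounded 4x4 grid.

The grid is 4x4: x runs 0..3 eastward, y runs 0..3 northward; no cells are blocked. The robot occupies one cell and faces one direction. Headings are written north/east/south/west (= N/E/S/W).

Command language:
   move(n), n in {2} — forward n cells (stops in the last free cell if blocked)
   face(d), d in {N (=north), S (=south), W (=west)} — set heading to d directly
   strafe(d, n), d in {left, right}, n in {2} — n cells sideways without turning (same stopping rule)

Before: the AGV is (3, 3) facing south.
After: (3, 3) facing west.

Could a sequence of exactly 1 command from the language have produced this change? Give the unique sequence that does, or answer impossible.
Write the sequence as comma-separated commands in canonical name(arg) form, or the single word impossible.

face(W)

key: (3,3) unchanged — the single command moves nothing
t0: (3, 3) facing south
step 1 (face(W)): (3, 3) facing west
uniquely the one of 6 1-step routes that fits.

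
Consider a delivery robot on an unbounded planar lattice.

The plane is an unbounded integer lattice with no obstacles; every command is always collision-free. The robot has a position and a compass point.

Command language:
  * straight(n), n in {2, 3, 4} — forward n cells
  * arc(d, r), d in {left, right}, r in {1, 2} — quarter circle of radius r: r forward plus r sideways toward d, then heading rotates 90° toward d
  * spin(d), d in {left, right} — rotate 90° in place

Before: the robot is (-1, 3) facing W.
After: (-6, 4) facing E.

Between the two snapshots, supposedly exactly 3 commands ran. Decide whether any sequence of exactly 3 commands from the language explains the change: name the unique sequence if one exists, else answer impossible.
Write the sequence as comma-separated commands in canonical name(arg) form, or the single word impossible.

straight(4), arc(right, 1), spin(right)

key: cell and facing (now E) both changed — the 3 commands mix motion and turning
t0: (-1, 3) facing W
step 1 (straight(4)): (-5, 3) facing W
step 2 (arc(right, 1)): (-6, 4) facing N
step 3 (spin(right)): (-6, 4) facing E
no other 3-command option fits: unique.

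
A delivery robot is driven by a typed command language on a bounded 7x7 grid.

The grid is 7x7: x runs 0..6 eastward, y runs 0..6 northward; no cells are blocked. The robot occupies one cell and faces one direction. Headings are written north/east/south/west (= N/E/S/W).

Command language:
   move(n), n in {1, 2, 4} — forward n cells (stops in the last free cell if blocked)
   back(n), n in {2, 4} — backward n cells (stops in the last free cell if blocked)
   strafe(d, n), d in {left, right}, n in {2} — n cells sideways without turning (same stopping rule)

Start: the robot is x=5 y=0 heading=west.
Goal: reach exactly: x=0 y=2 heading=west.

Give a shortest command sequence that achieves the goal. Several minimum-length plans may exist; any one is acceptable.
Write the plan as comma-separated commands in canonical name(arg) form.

begin: x=5 y=0 heading=west
t=1 move(2) ⇒ x=3 y=0 heading=west
t=2 strafe(right, 2) ⇒ x=3 y=2 heading=west
t=3 move(4) ⇒ x=0 y=2 heading=west
nothing shorter than 3 reaches the goal.

move(2), strafe(right, 2), move(4)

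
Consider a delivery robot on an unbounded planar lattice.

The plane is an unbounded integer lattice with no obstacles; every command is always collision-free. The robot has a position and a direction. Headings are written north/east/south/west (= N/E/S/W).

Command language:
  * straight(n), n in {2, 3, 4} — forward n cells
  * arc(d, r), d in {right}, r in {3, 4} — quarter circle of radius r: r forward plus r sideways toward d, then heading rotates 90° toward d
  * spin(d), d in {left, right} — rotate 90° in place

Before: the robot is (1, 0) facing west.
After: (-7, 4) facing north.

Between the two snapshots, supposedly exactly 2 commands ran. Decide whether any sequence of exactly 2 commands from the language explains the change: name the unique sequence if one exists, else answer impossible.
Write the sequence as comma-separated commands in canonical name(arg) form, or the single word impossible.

key: cell and facing (now N) both changed — the 2 commands mix motion and turning
t0: (1, 0) facing west
t=1 straight(4) ⇒ (-3, 0) facing west
t=2 arc(right, 4) ⇒ (-7, 4) facing north
all 49 alternatives checked — unique.

straight(4), arc(right, 4)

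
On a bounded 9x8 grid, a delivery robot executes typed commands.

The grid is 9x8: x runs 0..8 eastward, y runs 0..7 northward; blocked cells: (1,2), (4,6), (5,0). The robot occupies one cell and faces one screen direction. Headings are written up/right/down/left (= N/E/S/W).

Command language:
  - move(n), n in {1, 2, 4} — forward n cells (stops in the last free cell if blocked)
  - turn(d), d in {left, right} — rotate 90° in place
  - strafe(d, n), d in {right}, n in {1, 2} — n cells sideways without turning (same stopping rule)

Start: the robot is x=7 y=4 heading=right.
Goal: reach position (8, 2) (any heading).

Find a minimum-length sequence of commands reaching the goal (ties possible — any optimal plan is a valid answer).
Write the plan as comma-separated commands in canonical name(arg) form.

t0: x=7 y=4 heading=right
1. move(4) → x=8 y=4 heading=right
2. strafe(right, 2) → x=8 y=2 heading=right
no 1-step plan works, so 2 is optimal.

move(4), strafe(right, 2)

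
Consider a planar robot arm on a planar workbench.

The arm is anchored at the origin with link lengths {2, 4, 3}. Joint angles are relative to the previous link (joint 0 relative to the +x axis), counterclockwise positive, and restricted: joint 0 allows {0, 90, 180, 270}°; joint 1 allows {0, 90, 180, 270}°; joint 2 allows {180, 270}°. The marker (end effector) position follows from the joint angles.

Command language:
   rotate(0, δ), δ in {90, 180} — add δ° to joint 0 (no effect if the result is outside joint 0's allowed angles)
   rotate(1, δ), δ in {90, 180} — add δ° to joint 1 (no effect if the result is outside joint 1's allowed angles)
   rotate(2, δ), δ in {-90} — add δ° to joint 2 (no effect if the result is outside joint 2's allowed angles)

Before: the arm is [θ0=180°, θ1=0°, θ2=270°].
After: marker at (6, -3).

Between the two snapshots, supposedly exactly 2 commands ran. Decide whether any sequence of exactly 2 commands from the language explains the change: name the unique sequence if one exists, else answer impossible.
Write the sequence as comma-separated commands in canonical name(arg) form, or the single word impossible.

initial: [θ0=180°, θ1=0°, θ2=270°]
step 1 (rotate(0, 90)): [θ0=270°, θ1=0°, θ2=270°]
step 2 (rotate(0, 90)): [θ0=0°, θ1=0°, θ2=270°]
all 25 alternatives checked — unique.

rotate(0, 90), rotate(0, 90)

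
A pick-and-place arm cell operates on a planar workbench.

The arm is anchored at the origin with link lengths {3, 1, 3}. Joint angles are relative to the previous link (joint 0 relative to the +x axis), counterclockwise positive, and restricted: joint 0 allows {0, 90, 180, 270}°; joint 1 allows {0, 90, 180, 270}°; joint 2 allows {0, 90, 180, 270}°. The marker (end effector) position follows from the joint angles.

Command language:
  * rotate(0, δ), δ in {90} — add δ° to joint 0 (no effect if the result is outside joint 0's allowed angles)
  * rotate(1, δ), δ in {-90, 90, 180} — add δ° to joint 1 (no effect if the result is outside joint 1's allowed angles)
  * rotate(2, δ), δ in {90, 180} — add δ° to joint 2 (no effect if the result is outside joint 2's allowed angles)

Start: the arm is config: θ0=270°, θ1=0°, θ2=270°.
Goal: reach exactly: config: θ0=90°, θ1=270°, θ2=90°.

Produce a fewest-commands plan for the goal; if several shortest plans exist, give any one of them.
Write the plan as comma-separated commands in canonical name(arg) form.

start: config: θ0=270°, θ1=0°, θ2=270°
step 1 (rotate(2, 180)): config: θ0=270°, θ1=0°, θ2=90°
step 2 (rotate(1, -90)): config: θ0=270°, θ1=270°, θ2=90°
step 3 (rotate(0, 90)): config: θ0=0°, θ1=270°, θ2=90°
step 4 (rotate(0, 90)): config: θ0=90°, θ1=270°, θ2=90°
no 3-step plan works, so 4 is optimal.

rotate(2, 180), rotate(1, -90), rotate(0, 90), rotate(0, 90)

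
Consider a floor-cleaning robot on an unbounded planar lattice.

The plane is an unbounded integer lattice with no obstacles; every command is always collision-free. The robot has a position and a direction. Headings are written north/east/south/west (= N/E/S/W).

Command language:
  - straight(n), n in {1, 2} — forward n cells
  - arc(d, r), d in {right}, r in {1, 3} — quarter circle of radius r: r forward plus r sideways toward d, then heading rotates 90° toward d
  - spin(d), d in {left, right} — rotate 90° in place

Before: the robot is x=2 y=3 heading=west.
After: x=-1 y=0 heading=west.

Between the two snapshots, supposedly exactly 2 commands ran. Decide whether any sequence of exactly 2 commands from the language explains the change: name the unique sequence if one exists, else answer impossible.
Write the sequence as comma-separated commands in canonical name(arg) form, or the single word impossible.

spin(left), arc(right, 3)

key: still facing W at the end — net rotation zero over 2 steps
start: x=2 y=3 heading=west
1. spin(left) → x=2 y=3 heading=south
2. arc(right, 3) → x=-1 y=0 heading=west
no other 2-command option fits: unique.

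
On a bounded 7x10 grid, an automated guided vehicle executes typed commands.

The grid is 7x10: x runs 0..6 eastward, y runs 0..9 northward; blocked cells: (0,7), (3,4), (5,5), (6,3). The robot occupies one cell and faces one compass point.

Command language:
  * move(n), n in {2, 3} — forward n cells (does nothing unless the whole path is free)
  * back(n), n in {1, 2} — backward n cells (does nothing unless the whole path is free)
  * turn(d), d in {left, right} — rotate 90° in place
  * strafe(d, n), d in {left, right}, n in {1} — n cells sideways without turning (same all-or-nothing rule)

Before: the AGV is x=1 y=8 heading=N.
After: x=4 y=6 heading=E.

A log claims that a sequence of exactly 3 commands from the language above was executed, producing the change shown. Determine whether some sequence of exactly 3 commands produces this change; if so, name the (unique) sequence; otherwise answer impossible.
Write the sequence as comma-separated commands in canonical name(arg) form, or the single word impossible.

back(2), turn(right), move(3)

key: position moved to (4,6) AND the heading swung to E — translation plus rotation needed
start: x=1 y=8 heading=N
t=1 back(2) ⇒ x=1 y=6 heading=N
t=2 turn(right) ⇒ x=1 y=6 heading=E
t=3 move(3) ⇒ x=4 y=6 heading=E
uniquely the one of 512 3-step routes that fits.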